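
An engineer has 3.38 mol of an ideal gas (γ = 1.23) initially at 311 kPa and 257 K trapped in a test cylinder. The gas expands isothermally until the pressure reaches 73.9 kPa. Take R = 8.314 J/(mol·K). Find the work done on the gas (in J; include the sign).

-10400 J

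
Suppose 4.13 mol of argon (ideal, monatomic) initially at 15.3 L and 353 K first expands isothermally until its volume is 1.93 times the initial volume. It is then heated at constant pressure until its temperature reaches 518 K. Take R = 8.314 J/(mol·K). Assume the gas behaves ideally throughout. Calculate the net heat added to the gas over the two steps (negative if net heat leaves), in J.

22100 J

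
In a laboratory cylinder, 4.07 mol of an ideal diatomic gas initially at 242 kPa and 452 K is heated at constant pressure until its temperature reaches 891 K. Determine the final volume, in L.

125 L

V₁ = nRT₁/P₁ = 4.07×8.314×452/242 = 63.2 L.
Isobaric: P stays 242 kPa; V/T = const ⇒ T₂ = 891 K, V₂ = 125 L.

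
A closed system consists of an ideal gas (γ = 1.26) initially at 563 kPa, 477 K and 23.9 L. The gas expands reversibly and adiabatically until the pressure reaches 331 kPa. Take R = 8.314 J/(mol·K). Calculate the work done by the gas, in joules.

5370 J

n = P₁V₁/(RT₁) = 563×23.9/(8.314×477) = 3.39 mol.
Adiabatic: T₂/T₁ = (P₂/P₁)^((γ−1)/γ) ⇒ T₂ = 477×(0.588)^0.206 = 427 K; V₂ = 36.4 L.
ΔU = nCvΔT = 3.39×32.0×(427−477) = -5370 J.
Q = 0 for an adiabatic process, so W = −ΔU = 5370 J.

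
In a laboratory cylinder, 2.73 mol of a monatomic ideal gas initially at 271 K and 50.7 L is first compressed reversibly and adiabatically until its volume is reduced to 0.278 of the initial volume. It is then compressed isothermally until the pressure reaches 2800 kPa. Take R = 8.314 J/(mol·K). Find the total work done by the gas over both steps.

-27000 J

P₁ = nRT₁/V₁ = 2.73×8.314×271/50.7 = 121 kPa.
Step 1 — Adiabatic: TV^(γ−1) = const ⇒ T₂ = 271×(3.60)^0.667 = 636 K; PV^γ = const ⇒ P₂ = 1020 kPa.
ΔU = nCvΔT = 2.73×12.5×(636−271) = 12400 J.
Q = 0 for an adiabatic process, so W = −ΔU = -12400 J.
State after step 1: P = 1020 kPa, V = 14.1 L, T = 636 K.
Step 2 — Isothermal: T stays 636 K; PV = const ⇒ V₂ = 5.16 L, P₂ = 2800 kPa.
ΔU = 0 (ideal gas, T constant).
W = nRT ln(V₂/V₁) = 2.73×8.314×636×ln(0.366) = -14500 J.
Q = ΔU + W = -14500 J.
Net over both steps: W = -27000 J, Q = -14500 J, ΔU = 12400 J.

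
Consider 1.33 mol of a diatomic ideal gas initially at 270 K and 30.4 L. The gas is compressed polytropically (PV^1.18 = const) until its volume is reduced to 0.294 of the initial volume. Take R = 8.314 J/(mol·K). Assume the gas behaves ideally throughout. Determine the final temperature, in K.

P₁ = nRT₁/V₁ = 1.33×8.314×270/30.4 = 98.2 kPa.
Polytropic n=1.18: T₂ = T₁(V₁/V₂)^(n−1) = 270×(3.40)^0.18 = 337 K; P₂ = P₁(V₁/V₂)^n = 416 kPa.

337 K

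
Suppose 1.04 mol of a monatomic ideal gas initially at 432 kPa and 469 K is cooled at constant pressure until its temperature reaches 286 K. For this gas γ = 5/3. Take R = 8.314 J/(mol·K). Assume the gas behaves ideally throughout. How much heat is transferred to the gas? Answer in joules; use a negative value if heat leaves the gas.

-3960 J

V₁ = nRT₁/P₁ = 1.04×8.314×469/432 = 9.39 L.
Isobaric: P stays 432 kPa; V/T = const ⇒ T₂ = 286 K, V₂ = 5.72 L.
W = PΔV = 432×(5.72−9.39) kPa·L = -1580 J.
ΔU = nCvΔT = 1.04×12.5×(286−469) = -2370 J.
Q = ΔU + W = nCpΔT = -3960 J.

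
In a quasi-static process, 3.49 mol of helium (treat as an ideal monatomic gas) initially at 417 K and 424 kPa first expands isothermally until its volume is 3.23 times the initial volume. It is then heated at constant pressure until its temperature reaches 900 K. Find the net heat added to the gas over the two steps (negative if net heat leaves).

V₁ = nRT₁/P₁ = 3.49×8.314×417/424 = 28.5 L.
Step 1 — Isothermal: T stays 417 K; PV = const ⇒ V₂ = 92.2 L, P₂ = 131 kPa.
ΔU = 0 (ideal gas, T constant).
W = nRT ln(V₂/V₁) = 3.49×8.314×417×ln(3.23) = 14200 J.
Q = ΔU + W = 14200 J.
State after step 1: P = 131 kPa, V = 92.2 L, T = 417 K.
Step 2 — Isobaric: P stays 131 kPa; V/T = const ⇒ T₂ = 900 K, V₂ = 199 L.
W = PΔV = 131×(199−92.2) kPa·L = 14000 J.
ΔU = nCvΔT = 3.49×12.5×(900−417) = 21000 J.
Q = ΔU + W = nCpΔT = 35000 J.
Net over both steps: W = 28200 J, Q = 49200 J, ΔU = 21000 J.

49200 J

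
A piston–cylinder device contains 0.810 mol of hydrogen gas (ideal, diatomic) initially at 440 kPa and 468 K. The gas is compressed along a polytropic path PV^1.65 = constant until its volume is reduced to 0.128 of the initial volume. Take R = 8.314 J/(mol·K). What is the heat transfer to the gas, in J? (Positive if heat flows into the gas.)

V₁ = nRT₁/P₁ = 0.810×8.314×468/440 = 7.16 L.
Polytropic n=1.65: T₂ = T₁(V₁/V₂)^(n−1) = 468×(7.81)^0.65 = 1780 K; P₂ = P₁(V₁/V₂)^n = 13100 kPa.
W = (P₁V₁−P₂V₂)/(n−1) = (440×7.16−13100×0.917)/0.65 = -13600 J.
ΔU = nCvΔT = 0.810×20.8×(1780−468) = 22100 J.
Q = ΔU + W = 8500 J.

8500 J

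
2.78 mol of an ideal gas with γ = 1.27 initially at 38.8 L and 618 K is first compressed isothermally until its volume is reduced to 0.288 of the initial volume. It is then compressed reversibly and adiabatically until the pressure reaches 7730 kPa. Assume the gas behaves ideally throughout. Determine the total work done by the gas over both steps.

P₁ = nRT₁/V₁ = 2.78×8.314×618/38.8 = 368 kPa.
Step 1 — Isothermal: T stays 618 K; PV = const ⇒ V₂ = 11.2 L, P₂ = 1280 kPa.
ΔU = 0 (ideal gas, T constant).
W = nRT ln(V₂/V₁) = 2.78×8.314×618×ln(0.288) = -17800 J.
Q = ΔU + W = -17800 J.
State after step 1: P = 1280 kPa, V = 11.2 L, T = 618 K.
Step 2 — Adiabatic: T₂/T₁ = (P₂/P₁)^((γ−1)/γ) ⇒ T₂ = 618×(6.05)^0.213 = 906 K; V₂ = 2.71 L.
ΔU = nCvΔT = 2.78×30.8×(906−618) = 24700 J.
Q = 0 for an adiabatic process, so W = −ΔU = -24700 J.
Net over both steps: W = -42400 J, Q = -17800 J, ΔU = 24700 J.

-42400 J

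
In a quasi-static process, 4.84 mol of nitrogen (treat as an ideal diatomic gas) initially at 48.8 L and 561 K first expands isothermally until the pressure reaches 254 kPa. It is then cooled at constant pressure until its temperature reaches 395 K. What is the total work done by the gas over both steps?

6850 J

P₁ = nRT₁/V₁ = 4.84×8.314×561/48.8 = 463 kPa.
Step 1 — Isothermal: T stays 561 K; PV = const ⇒ V₂ = 88.9 L, P₂ = 254 kPa.
ΔU = 0 (ideal gas, T constant).
W = nRT ln(V₂/V₁) = 4.84×8.314×561×ln(1.82) = 13500 J.
Q = ΔU + W = 13500 J.
State after step 1: P = 254 kPa, V = 88.9 L, T = 561 K.
Step 2 — Isobaric: P stays 254 kPa; V/T = const ⇒ T₂ = 395 K, V₂ = 62.6 L.
W = PΔV = 254×(62.6−88.9) kPa·L = -6680 J.
ΔU = nCvΔT = 4.84×20.8×(395−561) = -16700 J.
Q = ΔU + W = nCpΔT = -23400 J.
Net over both steps: W = 6850 J, Q = -9850 J, ΔU = -16700 J.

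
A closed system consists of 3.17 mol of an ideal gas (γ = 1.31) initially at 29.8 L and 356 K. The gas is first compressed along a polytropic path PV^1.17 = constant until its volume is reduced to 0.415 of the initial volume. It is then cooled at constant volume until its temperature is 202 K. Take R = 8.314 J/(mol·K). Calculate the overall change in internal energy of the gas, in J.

-13100 J

P₁ = nRT₁/V₁ = 3.17×8.314×356/29.8 = 315 kPa.
Step 1 — Polytropic n=1.17: T₂ = T₁(V₁/V₂)^(n−1) = 356×(2.41)^0.17 = 413 K; P₂ = P₁(V₁/V₂)^n = 881 kPa.
W = (P₁V₁−P₂V₂)/(n−1) = (315×29.8−881×12.4)/0.17 = -8900 J.
ΔU = nCvΔT = 3.17×26.8×(413−356) = 4880 J.
Q = ΔU + W = -4020 J.
State after step 1: P = 881 kPa, V = 12.4 L, T = 413 K.
Step 2 — Isochoric: V stays 12.4 L; P/T = const ⇒ T₂ = 202 K, P₂ = 430 kPa.
W = 0 (no volume change).
ΔU = nCvΔT = 3.17×26.8×(202−413) = -18000 J.
Q = ΔU = -18000 J.
Net over both steps: W = -8900 J, Q = -22000 J, ΔU = -13100 J.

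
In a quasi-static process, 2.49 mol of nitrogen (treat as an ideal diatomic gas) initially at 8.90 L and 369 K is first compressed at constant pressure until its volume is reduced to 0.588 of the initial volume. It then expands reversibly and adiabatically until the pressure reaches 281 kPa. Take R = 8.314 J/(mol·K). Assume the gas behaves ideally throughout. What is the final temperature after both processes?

P₁ = nRT₁/V₁ = 2.49×8.314×369/8.90 = 858 kPa.
Step 1 — Isobaric: P stays 858 kPa; V/T = const ⇒ T₂ = 217 K, V₂ = 5.23 L.
W = PΔV = 858×(5.23−8.90) kPa·L = -3150 J.
ΔU = nCvΔT = 2.49×20.8×(217−369) = -7870 J.
Q = ΔU + W = nCpΔT = -11000 J.
State after step 1: P = 858 kPa, V = 5.23 L, T = 217 K.
Step 2 — Adiabatic: T₂/T₁ = (P₂/P₁)^((γ−1)/γ) ⇒ T₂ = 217×(0.327)^0.286 = 158 K; V₂ = 11.6 L.
ΔU = nCvΔT = 2.49×20.8×(158−217) = -3070 J.
Q = 0 for an adiabatic process, so W = −ΔU = 3070 J.
Net over both steps: W = -80.0 J, Q = -11000 J, ΔU = -10900 J.

158 K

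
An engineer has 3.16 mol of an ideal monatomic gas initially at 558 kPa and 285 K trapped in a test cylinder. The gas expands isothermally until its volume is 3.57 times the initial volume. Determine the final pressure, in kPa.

V₁ = nRT₁/P₁ = 3.16×8.314×285/558 = 13.4 L.
Isothermal: T stays 285 K; PV = const ⇒ V₂ = 47.9 L, P₂ = 156 kPa.

156 kPa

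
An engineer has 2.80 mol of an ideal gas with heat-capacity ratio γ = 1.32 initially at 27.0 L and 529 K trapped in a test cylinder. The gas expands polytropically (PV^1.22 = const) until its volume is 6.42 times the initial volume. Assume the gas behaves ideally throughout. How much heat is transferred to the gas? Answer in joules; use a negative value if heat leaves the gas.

P₁ = nRT₁/V₁ = 2.80×8.314×529/27.0 = 456 kPa.
Polytropic n=1.22: T₂ = T₁(V₁/V₂)^(n−1) = 529×(0.156)^0.22 = 351 K; P₂ = P₁(V₁/V₂)^n = 47.2 kPa.
W = (P₁V₁−P₂V₂)/(n−1) = (456×27.0−47.2×173)/0.22 = 18800 J.
ΔU = nCvΔT = 2.80×26.0×(351−529) = -12900 J.
Q = ΔU + W = 5870 J.

5870 J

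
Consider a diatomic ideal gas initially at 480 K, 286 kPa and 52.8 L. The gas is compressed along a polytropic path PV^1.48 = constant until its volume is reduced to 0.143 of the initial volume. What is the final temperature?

Polytropic n=1.48: T₂ = T₁(V₁/V₂)^(n−1) = 480×(6.99)^0.48 = 1220 K; P₂ = P₁(V₁/V₂)^n = 5090 kPa.

1220 K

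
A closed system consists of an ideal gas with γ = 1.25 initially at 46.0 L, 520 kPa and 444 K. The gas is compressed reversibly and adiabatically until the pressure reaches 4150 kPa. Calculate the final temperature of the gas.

Adiabatic: T₂/T₁ = (P₂/P₁)^((γ−1)/γ) ⇒ T₂ = 444×(7.98)^0.200 = 673 K; V₂ = 8.73 L.

673 K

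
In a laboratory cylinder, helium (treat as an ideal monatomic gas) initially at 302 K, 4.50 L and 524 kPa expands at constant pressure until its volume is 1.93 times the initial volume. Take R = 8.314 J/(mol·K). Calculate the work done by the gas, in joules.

2190 J

n = P₁V₁/(RT₁) = 524×4.50/(8.314×302) = 0.939 mol.
Isobaric: P stays 524 kPa; V/T = const ⇒ T₂ = 583 K, V₂ = 8.69 L.
W = PΔV = 524×(8.69−4.50) kPa·L = 2190 J.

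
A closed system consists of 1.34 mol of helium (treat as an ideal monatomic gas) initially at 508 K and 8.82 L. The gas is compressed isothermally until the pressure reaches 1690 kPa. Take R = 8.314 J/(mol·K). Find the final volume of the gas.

3.35 L

P₁ = nRT₁/V₁ = 1.34×8.314×508/8.82 = 642 kPa.
Isothermal: T stays 508 K; PV = const ⇒ V₂ = 3.35 L, P₂ = 1690 kPa.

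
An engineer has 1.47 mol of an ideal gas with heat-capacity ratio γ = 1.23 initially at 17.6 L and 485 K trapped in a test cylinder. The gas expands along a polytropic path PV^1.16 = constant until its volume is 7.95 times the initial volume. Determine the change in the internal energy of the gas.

-7280 J

P₁ = nRT₁/V₁ = 1.47×8.314×485/17.6 = 337 kPa.
Polytropic n=1.16: T₂ = T₁(V₁/V₂)^(n−1) = 485×(0.126)^0.16 = 348 K; P₂ = P₁(V₁/V₂)^n = 30.4 kPa.
For an ideal gas ΔU = nCvΔT with Cv = R/(γ−1) = 36.1 J/(mol·K).
ΔU = 1.47×36.1×(348−485) = -7280 J.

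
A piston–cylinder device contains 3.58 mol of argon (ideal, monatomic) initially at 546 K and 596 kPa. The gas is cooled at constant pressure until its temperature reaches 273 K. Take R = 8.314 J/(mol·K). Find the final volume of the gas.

13.6 L

V₁ = nRT₁/P₁ = 3.58×8.314×546/596 = 27.3 L.
Isobaric: P stays 596 kPa; V/T = const ⇒ T₂ = 273 K, V₂ = 13.6 L.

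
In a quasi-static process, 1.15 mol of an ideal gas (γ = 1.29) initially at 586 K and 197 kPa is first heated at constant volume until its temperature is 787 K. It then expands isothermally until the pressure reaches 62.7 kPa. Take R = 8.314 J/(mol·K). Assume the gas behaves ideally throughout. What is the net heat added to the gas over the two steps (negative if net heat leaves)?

17500 J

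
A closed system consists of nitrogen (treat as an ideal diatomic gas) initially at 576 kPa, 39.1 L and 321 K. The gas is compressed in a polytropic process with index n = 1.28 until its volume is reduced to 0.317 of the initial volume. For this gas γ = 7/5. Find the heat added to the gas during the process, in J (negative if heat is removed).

n = P₁V₁/(RT₁) = 576×39.1/(8.314×321) = 8.44 mol.
Polytropic n=1.28: T₂ = T₁(V₁/V₂)^(n−1) = 321×(3.15)^0.28 = 443 K; P₂ = P₁(V₁/V₂)^n = 2510 kPa.
W = (P₁V₁−P₂V₂)/(n−1) = (576×39.1−2510×12.4)/0.28 = -30500 J.
ΔU = nCvΔT = 8.44×20.8×(443−321) = 21400 J.
Q = ΔU + W = -9160 J.

-9160 J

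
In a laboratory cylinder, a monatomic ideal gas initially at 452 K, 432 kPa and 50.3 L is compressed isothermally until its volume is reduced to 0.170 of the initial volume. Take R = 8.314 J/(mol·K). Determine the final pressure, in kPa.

Isothermal: T stays 452 K; PV = const ⇒ V₂ = 8.55 L, P₂ = 2540 kPa.

2540 kPa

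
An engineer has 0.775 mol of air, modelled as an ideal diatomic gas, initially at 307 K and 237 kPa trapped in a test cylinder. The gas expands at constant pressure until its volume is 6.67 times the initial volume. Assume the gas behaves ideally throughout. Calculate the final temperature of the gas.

2050 K

V₁ = nRT₁/P₁ = 0.775×8.314×307/237 = 8.35 L.
Isobaric: P stays 237 kPa; V/T = const ⇒ T₂ = 2050 K, V₂ = 55.7 L.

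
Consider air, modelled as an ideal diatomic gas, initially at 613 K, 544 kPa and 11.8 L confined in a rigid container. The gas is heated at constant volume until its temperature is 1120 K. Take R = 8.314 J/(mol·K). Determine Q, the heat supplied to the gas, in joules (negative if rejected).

n = P₁V₁/(RT₁) = 544×11.8/(8.314×613) = 1.26 mol.
Isochoric: V stays 11.8 L; P/T = const ⇒ T₂ = 1120 K, P₂ = 994 kPa.
W = 0 (no volume change).
ΔU = nCvΔT = 1.26×20.8×(1120−613) = 13300 J.
Q = ΔU = 13300 J.

13300 J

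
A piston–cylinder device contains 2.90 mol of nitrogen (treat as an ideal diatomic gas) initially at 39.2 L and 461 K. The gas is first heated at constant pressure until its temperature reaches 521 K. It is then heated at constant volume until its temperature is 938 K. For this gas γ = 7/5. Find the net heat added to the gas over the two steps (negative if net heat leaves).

30200 J

P₁ = nRT₁/V₁ = 2.90×8.314×461/39.2 = 284 kPa.
Step 1 — Isobaric: P stays 284 kPa; V/T = const ⇒ T₂ = 521 K, V₂ = 44.3 L.
W = PΔV = 284×(44.3−39.2) kPa·L = 1450 J.
ΔU = nCvΔT = 2.90×20.8×(521−461) = 3620 J.
Q = ΔU + W = nCpΔT = 5060 J.
State after step 1: P = 284 kPa, V = 44.3 L, T = 521 K.
Step 2 — Isochoric: V stays 44.3 L; P/T = const ⇒ T₂ = 938 K, P₂ = 510 kPa.
W = 0 (no volume change).
ΔU = nCvΔT = 2.90×20.8×(938−521) = 25100 J.
Q = ΔU = 25100 J.
Net over both steps: W = 1450 J, Q = 30200 J, ΔU = 28800 J.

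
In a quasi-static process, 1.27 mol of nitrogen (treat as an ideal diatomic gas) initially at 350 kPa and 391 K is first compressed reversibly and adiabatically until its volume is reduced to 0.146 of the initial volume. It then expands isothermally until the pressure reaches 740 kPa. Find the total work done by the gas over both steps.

5380 J

V₁ = nRT₁/P₁ = 1.27×8.314×391/350 = 11.8 L.
Step 1 — Adiabatic: TV^(γ−1) = const ⇒ T₂ = 391×(6.85)^0.400 = 844 K; PV^γ = const ⇒ P₂ = 5180 kPa.
ΔU = nCvΔT = 1.27×20.8×(844−391) = 12000 J.
Q = 0 for an adiabatic process, so W = −ΔU = -12000 J.
State after step 1: P = 5180 kPa, V = 1.72 L, T = 844 K.
Step 2 — Isothermal: T stays 844 K; PV = const ⇒ V₂ = 12.0 L, P₂ = 740 kPa.
ΔU = 0 (ideal gas, T constant).
W = nRT ln(V₂/V₁) = 1.27×8.314×844×ln(6.99) = 17300 J.
Q = ΔU + W = 17300 J.
Net over both steps: W = 5380 J, Q = 17300 J, ΔU = 12000 J.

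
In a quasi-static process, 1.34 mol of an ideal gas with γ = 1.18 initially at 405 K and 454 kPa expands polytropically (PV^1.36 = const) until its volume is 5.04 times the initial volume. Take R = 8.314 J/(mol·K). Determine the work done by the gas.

5530 J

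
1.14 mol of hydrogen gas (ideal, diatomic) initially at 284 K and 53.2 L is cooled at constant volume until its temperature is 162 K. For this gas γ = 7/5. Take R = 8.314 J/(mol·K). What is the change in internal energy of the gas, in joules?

-2890 J

P₁ = nRT₁/V₁ = 1.14×8.314×284/53.2 = 50.6 kPa.
Isochoric: V stays 53.2 L; P/T = const ⇒ T₂ = 162 K, P₂ = 28.9 kPa.
For an ideal gas ΔU = nCvΔT with Cv = (5/2)R = 20.8 J/(mol·K).
ΔU = 1.14×20.8×(162−284) = -2890 J.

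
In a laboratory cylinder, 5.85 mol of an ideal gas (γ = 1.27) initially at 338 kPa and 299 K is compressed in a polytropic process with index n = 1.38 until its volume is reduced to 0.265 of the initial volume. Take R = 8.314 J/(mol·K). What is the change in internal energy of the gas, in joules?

35400 J

V₁ = nRT₁/P₁ = 5.85×8.314×299/338 = 43.0 L.
Polytropic n=1.38: T₂ = T₁(V₁/V₂)^(n−1) = 299×(3.77)^0.38 = 495 K; P₂ = P₁(V₁/V₂)^n = 2110 kPa.
For an ideal gas ΔU = nCvΔT with Cv = R/(γ−1) = 30.8 J/(mol·K).
ΔU = 5.85×30.8×(495−299) = 35400 J.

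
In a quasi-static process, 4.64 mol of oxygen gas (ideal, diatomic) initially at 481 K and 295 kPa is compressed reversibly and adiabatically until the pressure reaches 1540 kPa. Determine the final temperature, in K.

V₁ = nRT₁/P₁ = 4.64×8.314×481/295 = 62.9 L.
Adiabatic: T₂/T₁ = (P₂/P₁)^((γ−1)/γ) ⇒ T₂ = 481×(5.22)^0.286 = 771 K; V₂ = 19.3 L.

771 K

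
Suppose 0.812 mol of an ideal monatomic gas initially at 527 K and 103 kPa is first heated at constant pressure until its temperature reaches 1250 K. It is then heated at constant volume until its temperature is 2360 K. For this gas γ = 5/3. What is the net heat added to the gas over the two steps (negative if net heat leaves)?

V₁ = nRT₁/P₁ = 0.812×8.314×527/103 = 34.5 L.
Step 1 — Isobaric: P stays 103 kPa; V/T = const ⇒ T₂ = 1250 K, V₂ = 81.9 L.
W = PΔV = 103×(81.9−34.5) kPa·L = 4880 J.
ΔU = nCvΔT = 0.812×12.5×(1250−527) = 7320 J.
Q = ΔU + W = nCpΔT = 12200 J.
State after step 1: P = 103 kPa, V = 81.9 L, T = 1250 K.
Step 2 — Isochoric: V stays 81.9 L; P/T = const ⇒ T₂ = 2360 K, P₂ = 194 kPa.
W = 0 (no volume change).
ΔU = nCvΔT = 0.812×12.5×(2360−1250) = 11200 J.
Q = ΔU = 11200 J.
Net over both steps: W = 4880 J, Q = 23400 J, ΔU = 18600 J.

23400 J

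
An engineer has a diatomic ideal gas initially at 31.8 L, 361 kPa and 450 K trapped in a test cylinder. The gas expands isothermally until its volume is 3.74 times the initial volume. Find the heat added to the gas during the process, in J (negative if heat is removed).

15100 J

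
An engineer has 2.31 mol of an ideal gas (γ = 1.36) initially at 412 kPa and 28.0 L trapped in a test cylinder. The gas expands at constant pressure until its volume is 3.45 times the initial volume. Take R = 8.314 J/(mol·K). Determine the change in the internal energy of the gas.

T₁ = P₁V₁/(nR) = 412×28.0/(2.31×8.314) = 601 K.
Isobaric: P stays 412 kPa; V/T = const ⇒ T₂ = 2070 K, V₂ = 96.6 L.
For an ideal gas ΔU = nCvΔT with Cv = R/(γ−1) = 23.1 J/(mol·K).
ΔU = 2.31×23.1×(2070−601) = 78500 J.

78500 J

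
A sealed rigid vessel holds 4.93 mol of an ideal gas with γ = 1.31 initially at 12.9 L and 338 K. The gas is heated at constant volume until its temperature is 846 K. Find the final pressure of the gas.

P₁ = nRT₁/V₁ = 4.93×8.314×338/12.9 = 1070 kPa.
Isochoric: V stays 12.9 L; P/T = const ⇒ T₂ = 846 K, P₂ = 2690 kPa.

2690 kPa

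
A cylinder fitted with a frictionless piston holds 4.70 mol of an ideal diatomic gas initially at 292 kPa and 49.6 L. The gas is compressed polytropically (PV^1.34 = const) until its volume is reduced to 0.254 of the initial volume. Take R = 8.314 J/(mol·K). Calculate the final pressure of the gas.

1830 kPa

T₁ = P₁V₁/(nR) = 292×49.6/(4.70×8.314) = 371 K.
Polytropic n=1.34: T₂ = T₁(V₁/V₂)^(n−1) = 371×(3.94)^0.34 = 591 K; P₂ = P₁(V₁/V₂)^n = 1830 kPa.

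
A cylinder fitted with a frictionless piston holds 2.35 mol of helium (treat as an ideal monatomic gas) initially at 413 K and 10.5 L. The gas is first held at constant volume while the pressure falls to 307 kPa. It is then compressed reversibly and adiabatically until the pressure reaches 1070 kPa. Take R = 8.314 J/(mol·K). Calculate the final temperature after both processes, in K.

272 K

P₁ = nRT₁/V₁ = 2.35×8.314×413/10.5 = 768 kPa.
Step 1 — Isochoric: V stays 10.5 L; P/T = const ⇒ T₂ = 165 K, P₂ = 307 kPa.
W = 0 (no volume change).
ΔU = nCvΔT = 2.35×12.5×(165−413) = -7270 J.
Q = ΔU = -7270 J.
State after step 1: P = 307 kPa, V = 10.5 L, T = 165 K.
Step 2 — Adiabatic: T₂/T₁ = (P₂/P₁)^((γ−1)/γ) ⇒ T₂ = 165×(3.49)^0.400 = 272 K; V₂ = 4.96 L.
ΔU = nCvΔT = 2.35×12.5×(272−165) = 3130 J.
Q = 0 for an adiabatic process, so W = −ΔU = -3130 J.
Net over both steps: W = -3130 J, Q = -7270 J, ΔU = -4140 J.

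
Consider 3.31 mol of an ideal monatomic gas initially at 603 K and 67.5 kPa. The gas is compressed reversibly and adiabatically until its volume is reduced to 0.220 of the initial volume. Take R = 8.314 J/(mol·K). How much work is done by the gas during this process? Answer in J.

V₁ = nRT₁/P₁ = 3.31×8.314×603/67.5 = 246 L.
Adiabatic: TV^(γ−1) = const ⇒ T₂ = 603×(4.55)^0.667 = 1650 K; PV^γ = const ⇒ P₂ = 842 kPa.
ΔU = nCvΔT = 3.31×12.5×(1650−603) = 43400 J.
Q = 0 for an adiabatic process, so W = −ΔU = -43400 J.

-43400 J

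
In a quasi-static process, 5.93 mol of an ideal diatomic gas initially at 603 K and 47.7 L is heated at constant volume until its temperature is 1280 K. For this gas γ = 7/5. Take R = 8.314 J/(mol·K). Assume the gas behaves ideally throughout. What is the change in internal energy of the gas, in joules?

P₁ = nRT₁/V₁ = 5.93×8.314×603/47.7 = 623 kPa.
Isochoric: V stays 47.7 L; P/T = const ⇒ T₂ = 1280 K, P₂ = 1320 kPa.
For an ideal gas ΔU = nCvΔT with Cv = (5/2)R = 20.8 J/(mol·K).
ΔU = 5.93×20.8×(1280−603) = 83400 J.

83400 J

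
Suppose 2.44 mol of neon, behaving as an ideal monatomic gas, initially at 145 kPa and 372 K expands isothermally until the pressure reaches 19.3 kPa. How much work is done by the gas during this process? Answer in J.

15200 J

V₁ = nRT₁/P₁ = 2.44×8.314×372/145 = 52.0 L.
Isothermal: T stays 372 K; PV = const ⇒ V₂ = 391 L, P₂ = 19.3 kPa.
W = nRT ln(V₂/V₁) = 2.44×8.314×372×ln(7.51) = 15200 J.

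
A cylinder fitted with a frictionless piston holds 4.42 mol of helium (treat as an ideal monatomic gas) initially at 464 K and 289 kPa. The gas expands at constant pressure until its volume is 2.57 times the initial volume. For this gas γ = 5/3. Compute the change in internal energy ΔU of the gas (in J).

40200 J

V₁ = nRT₁/P₁ = 4.42×8.314×464/289 = 59.0 L.
Isobaric: P stays 289 kPa; V/T = const ⇒ T₂ = 1190 K, V₂ = 152 L.
For an ideal gas ΔU = nCvΔT with Cv = (3/2)R = 12.5 J/(mol·K).
ΔU = 4.42×12.5×(1190−464) = 40200 J.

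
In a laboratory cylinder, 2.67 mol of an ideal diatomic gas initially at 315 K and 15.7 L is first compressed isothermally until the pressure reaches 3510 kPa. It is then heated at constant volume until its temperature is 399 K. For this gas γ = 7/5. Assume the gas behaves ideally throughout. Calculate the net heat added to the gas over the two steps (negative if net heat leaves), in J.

-9770 J

P₁ = nRT₁/V₁ = 2.67×8.314×315/15.7 = 445 kPa.
Step 1 — Isothermal: T stays 315 K; PV = const ⇒ V₂ = 1.99 L, P₂ = 3510 kPa.
ΔU = 0 (ideal gas, T constant).
W = nRT ln(V₂/V₁) = 2.67×8.314×315×ln(0.127) = -14400 J.
Q = ΔU + W = -14400 J.
State after step 1: P = 3510 kPa, V = 1.99 L, T = 315 K.
Step 2 — Isochoric: V stays 1.99 L; P/T = const ⇒ T₂ = 399 K, P₂ = 4450 kPa.
W = 0 (no volume change).
ΔU = nCvΔT = 2.67×20.8×(399−315) = 4660 J.
Q = ΔU = 4660 J.
Net over both steps: W = -14400 J, Q = -9770 J, ΔU = 4660 J.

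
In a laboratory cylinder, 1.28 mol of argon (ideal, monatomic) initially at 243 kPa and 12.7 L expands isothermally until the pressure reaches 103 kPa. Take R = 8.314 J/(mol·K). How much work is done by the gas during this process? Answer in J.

T₁ = P₁V₁/(nR) = 243×12.7/(1.28×8.314) = 290 K.
Isothermal: T stays 290 K; PV = const ⇒ V₂ = 30.0 L, P₂ = 103 kPa.
W = nRT ln(V₂/V₁) = 1.28×8.314×290×ln(2.36) = 2650 J.

2650 J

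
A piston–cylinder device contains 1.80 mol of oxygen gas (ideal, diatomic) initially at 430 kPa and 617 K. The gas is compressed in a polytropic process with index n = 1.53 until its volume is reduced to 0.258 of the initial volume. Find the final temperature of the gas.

V₁ = nRT₁/P₁ = 1.80×8.314×617/430 = 21.5 L.
Polytropic n=1.53: T₂ = T₁(V₁/V₂)^(n−1) = 617×(3.88)^0.53 = 1270 K; P₂ = P₁(V₁/V₂)^n = 3420 kPa.

1270 K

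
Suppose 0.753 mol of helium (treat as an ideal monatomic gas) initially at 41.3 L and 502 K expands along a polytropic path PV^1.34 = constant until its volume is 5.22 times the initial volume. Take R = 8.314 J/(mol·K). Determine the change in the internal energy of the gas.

-2030 J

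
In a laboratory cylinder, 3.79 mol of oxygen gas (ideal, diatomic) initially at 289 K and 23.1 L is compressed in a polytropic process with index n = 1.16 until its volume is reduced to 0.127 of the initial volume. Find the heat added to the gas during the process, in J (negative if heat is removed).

-13400 J

P₁ = nRT₁/V₁ = 3.79×8.314×289/23.1 = 394 kPa.
Polytropic n=1.16: T₂ = T₁(V₁/V₂)^(n−1) = 289×(7.87)^0.16 = 402 K; P₂ = P₁(V₁/V₂)^n = 4320 kPa.
W = (P₁V₁−P₂V₂)/(n−1) = (394×23.1−4320×2.93)/0.16 = -22300 J.
ΔU = nCvΔT = 3.79×20.8×(402−289) = 8910 J.
Q = ΔU + W = -13400 J.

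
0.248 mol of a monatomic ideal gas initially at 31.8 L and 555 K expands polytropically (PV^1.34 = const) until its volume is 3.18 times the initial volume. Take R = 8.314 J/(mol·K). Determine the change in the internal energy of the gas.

P₁ = nRT₁/V₁ = 0.248×8.314×555/31.8 = 36.0 kPa.
Polytropic n=1.34: T₂ = T₁(V₁/V₂)^(n−1) = 555×(0.314)^0.34 = 375 K; P₂ = P₁(V₁/V₂)^n = 7.64 kPa.
For an ideal gas ΔU = nCvΔT with Cv = (3/2)R = 12.5 J/(mol·K).
ΔU = 0.248×12.5×(375−555) = -558 J.

-558 J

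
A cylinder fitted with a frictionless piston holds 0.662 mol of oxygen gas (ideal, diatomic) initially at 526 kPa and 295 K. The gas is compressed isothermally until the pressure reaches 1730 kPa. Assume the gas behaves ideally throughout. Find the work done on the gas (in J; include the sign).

1930 J

V₁ = nRT₁/P₁ = 0.662×8.314×295/526 = 3.09 L.
Isothermal: T stays 295 K; PV = const ⇒ V₂ = 0.939 L, P₂ = 1730 kPa.
W = nRT ln(V₂/V₁) = 0.662×8.314×295×ln(0.304) = -1930 J.
Work done on the gas = −W_by = 1930 J.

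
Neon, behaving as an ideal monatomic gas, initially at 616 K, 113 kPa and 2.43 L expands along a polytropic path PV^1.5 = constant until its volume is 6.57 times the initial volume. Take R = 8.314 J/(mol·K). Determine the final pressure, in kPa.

Polytropic n=1.5: T₂ = T₁(V₁/V₂)^(n−1) = 616×(0.152)^0.50 = 240 K; P₂ = P₁(V₁/V₂)^n = 6.71 kPa.

6.71 kPa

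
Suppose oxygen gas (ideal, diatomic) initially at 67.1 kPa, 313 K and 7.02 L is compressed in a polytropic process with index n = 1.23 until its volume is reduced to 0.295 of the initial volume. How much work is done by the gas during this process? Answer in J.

n = P₁V₁/(RT₁) = 67.1×7.02/(8.314×313) = 0.181 mol.
Polytropic n=1.23: T₂ = T₁(V₁/V₂)^(n−1) = 313×(3.39)^0.23 = 414 K; P₂ = P₁(V₁/V₂)^n = 301 kPa.
W = (P₁V₁−P₂V₂)/(n−1) = (67.1×7.02−301×2.07)/0.23 = -664 J.

-664 J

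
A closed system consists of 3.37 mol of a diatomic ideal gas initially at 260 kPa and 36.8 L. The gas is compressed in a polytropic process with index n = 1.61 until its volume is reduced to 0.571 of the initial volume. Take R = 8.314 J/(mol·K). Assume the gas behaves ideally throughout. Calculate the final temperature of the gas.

481 K

T₁ = P₁V₁/(nR) = 260×36.8/(3.37×8.314) = 341 K.
Polytropic n=1.61: T₂ = T₁(V₁/V₂)^(n−1) = 341×(1.75)^0.61 = 481 K; P₂ = P₁(V₁/V₂)^n = 641 kPa.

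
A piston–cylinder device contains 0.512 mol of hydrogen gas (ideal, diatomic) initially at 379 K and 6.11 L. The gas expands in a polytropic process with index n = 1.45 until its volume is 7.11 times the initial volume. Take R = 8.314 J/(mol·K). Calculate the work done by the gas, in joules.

2100 J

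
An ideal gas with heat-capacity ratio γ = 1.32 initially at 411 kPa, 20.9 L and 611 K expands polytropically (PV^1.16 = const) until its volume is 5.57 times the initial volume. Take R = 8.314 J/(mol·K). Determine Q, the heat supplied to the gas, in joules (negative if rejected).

n = P₁V₁/(RT₁) = 411×20.9/(8.314×611) = 1.69 mol.
Polytropic n=1.16: T₂ = T₁(V₁/V₂)^(n−1) = 611×(0.180)^0.16 = 464 K; P₂ = P₁(V₁/V₂)^n = 56.1 kPa.
W = (P₁V₁−P₂V₂)/(n−1) = (411×20.9−56.1×116)/0.16 = 12900 J.
ΔU = nCvΔT = 1.69×26.0×(464−611) = -6450 J.
Q = ΔU + W = 6450 J.

6450 J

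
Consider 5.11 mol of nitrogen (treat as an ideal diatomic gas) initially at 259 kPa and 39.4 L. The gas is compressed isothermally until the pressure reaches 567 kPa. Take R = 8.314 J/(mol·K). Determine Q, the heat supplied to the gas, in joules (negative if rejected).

-8000 J

T₁ = P₁V₁/(nR) = 259×39.4/(5.11×8.314) = 240 K.
Isothermal: T stays 240 K; PV = const ⇒ V₂ = 18.0 L, P₂ = 567 kPa.
ΔU = 0 (ideal gas, T constant).
W = nRT ln(V₂/V₁) = 5.11×8.314×240×ln(0.457) = -8000 J.
Q = ΔU + W = -8000 J.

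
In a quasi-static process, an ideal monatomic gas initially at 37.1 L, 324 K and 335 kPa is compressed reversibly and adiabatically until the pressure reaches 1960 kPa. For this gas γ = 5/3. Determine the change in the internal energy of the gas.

n = P₁V₁/(RT₁) = 335×37.1/(8.314×324) = 4.61 mol.
Adiabatic: T₂/T₁ = (P₂/P₁)^((γ−1)/γ) ⇒ T₂ = 324×(5.85)^0.400 = 657 K; V₂ = 12.9 L.
For an ideal gas ΔU = nCvΔT with Cv = (3/2)R = 12.5 J/(mol·K).
ΔU = 4.61×12.5×(657−324) = 19100 J.

19100 J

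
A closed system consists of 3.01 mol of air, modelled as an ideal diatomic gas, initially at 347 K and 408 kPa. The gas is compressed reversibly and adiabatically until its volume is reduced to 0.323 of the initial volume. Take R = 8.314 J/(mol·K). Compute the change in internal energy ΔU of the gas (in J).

12400 J

V₁ = nRT₁/P₁ = 3.01×8.314×347/408 = 21.3 L.
Adiabatic: TV^(γ−1) = const ⇒ T₂ = 347×(3.10)^0.400 = 545 K; PV^γ = const ⇒ P₂ = 1990 kPa.
For an ideal gas ΔU = nCvΔT with Cv = (5/2)R = 20.8 J/(mol·K).
ΔU = 3.01×20.8×(545−347) = 12400 J.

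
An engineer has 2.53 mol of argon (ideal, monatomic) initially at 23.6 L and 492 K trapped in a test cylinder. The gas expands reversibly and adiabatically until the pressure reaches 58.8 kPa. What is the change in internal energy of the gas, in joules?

-8570 J

P₁ = nRT₁/V₁ = 2.53×8.314×492/23.6 = 439 kPa.
Adiabatic: T₂/T₁ = (P₂/P₁)^((γ−1)/γ) ⇒ T₂ = 492×(0.134)^0.400 = 220 K; V₂ = 78.8 L.
For an ideal gas ΔU = nCvΔT with Cv = (3/2)R = 12.5 J/(mol·K).
ΔU = 2.53×12.5×(220−492) = -8570 J.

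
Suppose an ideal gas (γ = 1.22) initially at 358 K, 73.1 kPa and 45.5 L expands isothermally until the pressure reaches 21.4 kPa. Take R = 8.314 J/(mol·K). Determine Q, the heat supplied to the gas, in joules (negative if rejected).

4090 J

n = P₁V₁/(RT₁) = 73.1×45.5/(8.314×358) = 1.12 mol.
Isothermal: T stays 358 K; PV = const ⇒ V₂ = 155 L, P₂ = 21.4 kPa.
ΔU = 0 (ideal gas, T constant).
W = nRT ln(V₂/V₁) = 1.12×8.314×358×ln(3.42) = 4090 J.
Q = ΔU + W = 4090 J.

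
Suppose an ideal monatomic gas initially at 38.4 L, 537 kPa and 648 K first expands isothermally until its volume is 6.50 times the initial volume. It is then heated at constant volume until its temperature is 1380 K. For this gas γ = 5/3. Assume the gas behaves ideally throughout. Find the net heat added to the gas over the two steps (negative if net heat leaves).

73500 J

n = P₁V₁/(RT₁) = 537×38.4/(8.314×648) = 3.83 mol.
Step 1 — Isothermal: T stays 648 K; PV = const ⇒ V₂ = 250 L, P₂ = 82.6 kPa.
ΔU = 0 (ideal gas, T constant).
W = nRT ln(V₂/V₁) = 3.83×8.314×648×ln(6.50) = 38600 J.
Q = ΔU + W = 38600 J.
State after step 1: P = 82.6 kPa, V = 250 L, T = 648 K.
Step 2 — Isochoric: V stays 250 L; P/T = const ⇒ T₂ = 1380 K, P₂ = 176 kPa.
W = 0 (no volume change).
ΔU = nCvΔT = 3.83×12.5×(1380−648) = 34900 J.
Q = ΔU = 34900 J.
Net over both steps: W = 38600 J, Q = 73500 J, ΔU = 34900 J.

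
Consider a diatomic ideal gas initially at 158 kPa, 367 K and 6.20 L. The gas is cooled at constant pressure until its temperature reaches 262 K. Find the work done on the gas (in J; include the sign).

n = P₁V₁/(RT₁) = 158×6.20/(8.314×367) = 0.321 mol.
Isobaric: P stays 158 kPa; V/T = const ⇒ T₂ = 262 K, V₂ = 4.43 L.
W = PΔV = 158×(4.43−6.20) kPa·L = -280 J.
Work done on the gas = −W_by = 280 J.

280 J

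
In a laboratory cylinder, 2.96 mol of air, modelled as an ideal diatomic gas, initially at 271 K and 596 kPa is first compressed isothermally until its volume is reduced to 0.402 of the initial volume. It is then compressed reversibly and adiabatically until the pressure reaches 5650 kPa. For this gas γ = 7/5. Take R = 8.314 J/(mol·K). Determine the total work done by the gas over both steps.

V₁ = nRT₁/P₁ = 2.96×8.314×271/596 = 11.2 L.
Step 1 — Isothermal: T stays 271 K; PV = const ⇒ V₂ = 4.50 L, P₂ = 1480 kPa.
ΔU = 0 (ideal gas, T constant).
W = nRT ln(V₂/V₁) = 2.96×8.314×271×ln(0.402) = -6080 J.
Q = ΔU + W = -6080 J.
State after step 1: P = 1480 kPa, V = 4.50 L, T = 271 K.
Step 2 — Adiabatic: T₂/T₁ = (P₂/P₁)^((γ−1)/γ) ⇒ T₂ = 271×(3.81)^0.286 = 397 K; V₂ = 1.73 L.
ΔU = nCvΔT = 2.96×20.8×(397−271) = 7760 J.
Q = 0 for an adiabatic process, so W = −ΔU = -7760 J.
Net over both steps: W = -13800 J, Q = -6080 J, ΔU = 7760 J.

-13800 J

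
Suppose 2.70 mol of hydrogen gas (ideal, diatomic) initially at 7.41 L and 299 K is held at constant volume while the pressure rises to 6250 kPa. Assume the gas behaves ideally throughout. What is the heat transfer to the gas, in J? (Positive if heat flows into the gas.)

P₁ = nRT₁/V₁ = 2.70×8.314×299/7.41 = 906 kPa.
Isochoric: V stays 7.41 L; P/T = const ⇒ T₂ = 2060 K, P₂ = 6250 kPa.
W = 0 (no volume change).
ΔU = nCvΔT = 2.70×20.8×(2060−299) = 99000 J.
Q = ΔU = 99000 J.

99000 J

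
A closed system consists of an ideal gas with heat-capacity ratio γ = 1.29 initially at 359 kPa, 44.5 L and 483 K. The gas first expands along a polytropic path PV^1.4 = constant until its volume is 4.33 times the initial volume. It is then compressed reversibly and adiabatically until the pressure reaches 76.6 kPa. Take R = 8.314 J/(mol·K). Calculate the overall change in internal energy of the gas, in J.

n = P₁V₁/(RT₁) = 359×44.5/(8.314×483) = 3.98 mol.
Step 1 — Polytropic n=1.4: T₂ = T₁(V₁/V₂)^(n−1) = 483×(0.231)^0.40 = 269 K; P₂ = P₁(V₁/V₂)^n = 46.1 kPa.
W = (P₁V₁−P₂V₂)/(n−1) = (359×44.5−46.1×193)/0.40 = 17700 J.
ΔU = nCvΔT = 3.98×28.7×(269−483) = -24400 J.
Q = ΔU + W = -6720 J.
State after step 1: P = 46.1 kPa, V = 193 L, T = 269 K.
Step 2 — Adiabatic: T₂/T₁ = (P₂/P₁)^((γ−1)/γ) ⇒ T₂ = 269×(1.66)^0.225 = 301 K; V₂ = 130 L.
ΔU = nCvΔT = 3.98×28.7×(301−269) = 3700 J.
Q = 0 for an adiabatic process, so W = −ΔU = -3700 J.
Net over both steps: W = 14000 J, Q = -6720 J, ΔU = -20700 J.

-20700 J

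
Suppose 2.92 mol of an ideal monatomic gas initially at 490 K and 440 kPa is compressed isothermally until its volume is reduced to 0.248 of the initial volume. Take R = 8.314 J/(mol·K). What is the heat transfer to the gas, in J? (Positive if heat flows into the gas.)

V₁ = nRT₁/P₁ = 2.92×8.314×490/440 = 27.0 L.
Isothermal: T stays 490 K; PV = const ⇒ V₂ = 6.70 L, P₂ = 1770 kPa.
ΔU = 0 (ideal gas, T constant).
W = nRT ln(V₂/V₁) = 2.92×8.314×490×ln(0.248) = -16600 J.
Q = ΔU + W = -16600 J.

-16600 J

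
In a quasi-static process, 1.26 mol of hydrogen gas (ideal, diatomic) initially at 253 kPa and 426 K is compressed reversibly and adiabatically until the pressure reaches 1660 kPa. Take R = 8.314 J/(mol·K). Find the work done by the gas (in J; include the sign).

-7940 J

V₁ = nRT₁/P₁ = 1.26×8.314×426/253 = 17.6 L.
Adiabatic: T₂/T₁ = (P₂/P₁)^((γ−1)/γ) ⇒ T₂ = 426×(6.56)^0.286 = 729 K; V₂ = 4.60 L.
ΔU = nCvΔT = 1.26×20.8×(729−426) = 7940 J.
Q = 0 for an adiabatic process, so W = −ΔU = -7940 J.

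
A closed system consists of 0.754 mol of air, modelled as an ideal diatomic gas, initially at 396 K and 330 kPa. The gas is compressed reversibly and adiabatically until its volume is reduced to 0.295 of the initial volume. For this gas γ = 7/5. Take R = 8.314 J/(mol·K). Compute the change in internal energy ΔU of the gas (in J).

V₁ = nRT₁/P₁ = 0.754×8.314×396/330 = 7.52 L.
Adiabatic: TV^(γ−1) = const ⇒ T₂ = 396×(3.39)^0.400 = 645 K; PV^γ = const ⇒ P₂ = 1820 kPa.
For an ideal gas ΔU = nCvΔT with Cv = (5/2)R = 20.8 J/(mol·K).
ΔU = 0.754×20.8×(645−396) = 3910 J.

3910 J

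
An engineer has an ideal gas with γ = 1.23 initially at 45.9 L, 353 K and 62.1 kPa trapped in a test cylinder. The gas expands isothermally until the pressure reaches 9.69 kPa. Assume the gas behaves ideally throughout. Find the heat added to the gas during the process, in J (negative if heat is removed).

n = P₁V₁/(RT₁) = 62.1×45.9/(8.314×353) = 0.971 mol.
Isothermal: T stays 353 K; PV = const ⇒ V₂ = 294 L, P₂ = 9.69 kPa.
ΔU = 0 (ideal gas, T constant).
W = nRT ln(V₂/V₁) = 0.971×8.314×353×ln(6.41) = 5300 J.
Q = ΔU + W = 5300 J.

5300 J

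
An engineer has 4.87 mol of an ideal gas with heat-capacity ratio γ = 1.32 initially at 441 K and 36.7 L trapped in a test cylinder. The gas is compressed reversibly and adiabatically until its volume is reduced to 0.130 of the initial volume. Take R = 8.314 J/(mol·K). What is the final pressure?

7190 kPa

P₁ = nRT₁/V₁ = 4.87×8.314×441/36.7 = 487 kPa.
Adiabatic: TV^(γ−1) = const ⇒ T₂ = 441×(7.69)^0.320 = 847 K; PV^γ = const ⇒ P₂ = 7190 kPa.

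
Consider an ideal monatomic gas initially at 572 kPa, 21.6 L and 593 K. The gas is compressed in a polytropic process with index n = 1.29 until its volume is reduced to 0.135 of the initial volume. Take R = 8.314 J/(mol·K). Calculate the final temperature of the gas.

Polytropic n=1.29: T₂ = T₁(V₁/V₂)^(n−1) = 593×(7.41)^0.29 = 1060 K; P₂ = P₁(V₁/V₂)^n = 7570 kPa.

1060 K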